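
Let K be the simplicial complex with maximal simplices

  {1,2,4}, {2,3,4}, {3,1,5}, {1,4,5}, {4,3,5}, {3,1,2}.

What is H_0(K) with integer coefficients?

K has 5 vertices, 9 edges, 6 triangles.
rank ∂_0 = 0, rank ∂_1 = 4 ⇒ b_0 = 5 − 0 − 4 = 1; all invariant factors of ∂_1 are 1 so no torsion. So H_0 = Z.

H_0 = Z.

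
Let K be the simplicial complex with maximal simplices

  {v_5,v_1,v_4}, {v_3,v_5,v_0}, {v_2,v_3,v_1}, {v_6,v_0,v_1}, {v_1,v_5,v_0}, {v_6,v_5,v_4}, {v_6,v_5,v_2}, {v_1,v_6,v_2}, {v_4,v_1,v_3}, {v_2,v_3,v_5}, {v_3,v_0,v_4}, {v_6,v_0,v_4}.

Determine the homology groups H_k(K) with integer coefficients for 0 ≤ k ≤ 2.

Fix the vertex order v_0 < v_1 < v_2 < v_3 < v_4 < v_5 < v_6 and write every simplex with vertices in increasing order. Then dim K = 2 and the simplices of K are:

  0-simplices (7): [v_0], [v_1], [v_2], [v_3], [v_4], [v_5], [v_6]
  1-simplices (18): (18 of them)
  2-simplices (12): (12 of them)

giving chain groups C_0 ≅ Z^7, C_1 ≅ Z^18, C_2 ≅ Z^12.

Boundary ∂_1: C_1 → C_0 sends each edge [p,q] (with p < q) to q − p. For instance
  ∂[v_1,v_2] = [v_2] − [v_1].
This gives a 7×18 integer matrix of rank 6; reducing to Smith normal form yields diagonal entries (1,1,1,1,1,1).

The boundary map ∂_2: C_2 → C_1 maps a triangle to the signed sum of its edges. For instance
  ∂[v_0,v_1,v_5] = [v_1,v_5] − [v_0,v_5] + [v_0,v_1],
  ∂[v_1,v_4,v_5] = [v_4,v_5] − [v_1,v_5] + [v_1,v_4].
As a 18×12 matrix over Z this has rank 12, with invariant factors (1,1,1,1,1,1,1,1,1,1,1,2).

Computing H_k = (kernel of ∂_k) / (image of ∂_{k+1}):

  H_0: rank C_0 − rank ∂_1 = 7 − 6 = 1, and the invariant factors of ∂_1 are all 1, so H_0 = Z.
  H_1: rank ker ∂_1 − rank ∂_2 = (18 − 6) − 12 = 0, and ∂_2 has invariant factor 2 > 1, so H_1 = Z/2.
  H_2: rank ker ∂_2 − rank ∂_3 = (12 − 12) − 0 = 0, and there is no ∂_3, so H_2 = 0.

(K is a triangulation of the real projective plane RP^2.)

H_0 ≅ Z,  H_1 ≅ Z/2,  H_2 = 0.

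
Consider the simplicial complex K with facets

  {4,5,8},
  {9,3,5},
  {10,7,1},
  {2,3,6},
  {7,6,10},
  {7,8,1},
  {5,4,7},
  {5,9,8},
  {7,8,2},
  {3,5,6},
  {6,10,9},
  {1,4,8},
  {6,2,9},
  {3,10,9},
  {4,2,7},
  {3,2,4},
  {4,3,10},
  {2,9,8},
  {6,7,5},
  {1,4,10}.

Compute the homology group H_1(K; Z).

H_1 = Z ⊕ Z_2.

We work with the vertex ordering 1 < 2 < 3 < 4 < 5 < 6 < 7 < 8 < 9 < 10. The simplices of K, each written with vertices in increasing order, are:

  0-simplices (10): [1], [2], [3], [4], [5], [6], [7], [8], [9], [10]
  1-simplices (30): (30 of them)
  2-simplices (20): (20 of them)

so the chain groups are C_0 ≅ Z^10, C_1 ≅ Z^30, C_2 ≅ Z^20.

The boundary map ∂_1: C_1 → C_0 is given by ∂[p,q] = [q] − [p].
The 10×30 boundary matrix has rank 9 and Smith normal form diag(1,1,1,1,1,1,1,1,1).

∂_2: C_2 → C_1 maps a triangle to the signed sum of its edges. For instance
  ∂[1,4,8] = [4,8] − [1,8] + [1,4],
  ∂[4,5,8] = [5,8] − [4,8] + [4,5].
The 30×20 boundary matrix has rank 20 and Smith normal form diag(1,1,1,1,1,1,1,1,1,1,1,1,1,1,1,1,1,1,1,2).

Reading off H_k = ker ∂_k / im ∂_{k+1}:

  H_1: rank ker ∂_1 − rank ∂_2 = (30 − 9) − 20 = 1, and ∂_2 has invariant factor 2 > 1, so H_1 ≅ Z ⊕ Z_2.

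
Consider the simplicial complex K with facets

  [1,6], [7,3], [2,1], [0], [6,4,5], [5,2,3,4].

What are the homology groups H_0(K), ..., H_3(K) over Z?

H_0 ≅ Z^2,  H_1 ≅ Z,  H_2 = 0,  H_3 = 0.

Fix the vertex order 0 < 1 < 2 < 3 < 4 < 5 < 6 < 7 and write every simplex with vertices in increasing order. Then dim K = 3 and the simplices of K are:

  0-simplices (8): [0], [1], [2], [3], [4], [5], [6], [7]
  1-simplices (11): [1,2], [1,6], [2,3], [2,4], [2,5], [3,4], [3,5], [3,7], [4,5], [4,6], [5,6]
  2-simplices (5): [2,3,4], [2,3,5], [2,4,5], [3,4,5], [4,5,6]
  3-simplices (1): [2,3,4,5]

giving chain groups C_0 ≅ Z^8, C_1 ≅ Z^11, C_2 ≅ Z^5, C_3 ≅ Z^1.

∂_1: C_1 → C_0 maps an edge to its endpoints' difference, ∂[p,q] = q − p. For instance
  ∂[2,5] = [5] − [2].
This gives a 8×11 integer matrix of rank 6; reducing to Smith normal form yields diagonal entries (1,1,1,1,1,1).

The boundary map ∂_2: C_2 → C_1 sends each 2-simplex [p,q,r] to [q,r] − [p,r] + [p,q]. For instance
  ∂[2,3,4] = [3,4] − [2,4] + [2,3],
  ∂[2,3,5] = [3,5] − [2,5] + [2,3].
As a 11×5 matrix over Z this has rank 4, with invariant factors (1,1,1,1).

Boundary ∂_3: C_3 → C_2 sends each 3-simplex σ to the alternating sum Σ_i (−1)^i (σ with its i-th vertex removed). For instance
  ∂[2,3,4,5] = [3,4,5] − [2,4,5] + [2,3,5] − [2,3,4].
This gives a 5×1 integer matrix of rank 1; reducing to Smith normal form yields diagonal entries (1).

Reading off H_k = ker ∂_k / im ∂_{k+1}:

  H_0: rank C_0 − rank ∂_1 = 8 − 6 = 2, and the invariant factors of ∂_1 are all 1, so H_0 = Z^2.
  H_1: rank ker ∂_1 − rank ∂_2 = (11 − 6) − 4 = 1, and the invariant factors of ∂_2 are all 1, so H_1 = Z.
  H_2: rank ker ∂_2 − rank ∂_3 = (5 − 4) − 1 = 0, and the invariant factors of ∂_3 are all 1, so H_2 = 0.
  H_3: rank ker ∂_3 − rank ∂_4 = (1 − 1) − 0 = 0, and there is no ∂_4, so H_3 = 0.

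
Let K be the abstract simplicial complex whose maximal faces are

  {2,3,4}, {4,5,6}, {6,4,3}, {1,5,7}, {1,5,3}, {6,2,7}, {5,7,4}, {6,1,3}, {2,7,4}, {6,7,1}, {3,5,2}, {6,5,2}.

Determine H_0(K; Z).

We work with the vertex ordering 1 < 2 < 3 < 4 < 5 < 6 < 7. The simplices of K, each written with vertices in increasing order, are:

  0-simplices (7): [1], [2], [3], [4], [5], [6], [7]
  1-simplices (18): [1,3], [1,5], [1,6], [1,7], [2,3], [2,4], [2,5], [2,6], [2,7], [3,4], [3,5], [3,6], [4,5], [4,6], [4,7], [5,6], [5,7], [6,7]
  2-simplices (12): [1,3,5], [1,3,6], [1,5,7], [1,6,7], [2,3,4], [2,3,5], [2,4,7], [2,5,6], [2,6,7], [3,4,6], [4,5,6], [4,5,7]

Hence C_0 ≅ Z^7, C_1 ≅ Z^18, C_2 ≅ Z^12.

Boundary ∂_1: C_1 → C_0 sends each edge [p,q] (with p < q) to q − p. For instance
  ∂[1,5] = [5] − [1].
As a 7×18 matrix over Z this has rank 6, with invariant factors (1,1,1,1,1,1).

Boundary ∂_2: C_2 → C_1 sends each 2-simplex [p,q,r] to [q,r] − [p,r] + [p,q]. For instance
  ∂[2,5,6] = [5,6] − [2,6] + [2,5],
  ∂[2,3,4] = [3,4] − [2,4] + [2,3].
This gives a 18×12 integer matrix of rank 12; reducing to Smith normal form yields diagonal entries (1,1,1,1,1,1,1,1,1,1,1,2).

Computing H_k = (kernel of ∂_k) / (image of ∂_{k+1}):

  H_0: rank C_0 − rank ∂_1 = 7 − 6 = 1, and the invariant factors of ∂_1 are all 1, so H_0 = Z.

H_0 ≅ Z.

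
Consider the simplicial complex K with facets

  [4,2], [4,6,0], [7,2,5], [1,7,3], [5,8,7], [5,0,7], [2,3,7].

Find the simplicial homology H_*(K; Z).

Order the vertices as 0 < 1 < 2 < 3 < 4 < 5 < 6 < 7 < 8. Listing each simplex with vertices in this order, K has dimension 2 with simplices:

  0-simplices (9): [0], [1], [2], [3], [4], [5], [6], [7], [8]
  1-simplices (15): [0,4], [0,5], [0,6], [0,7], [1,3], [1,7], [2,3], [2,4], [2,5], [2,7], [3,7], [4,6], [5,7], [5,8], [7,8]
  2-simplices (6): [0,4,6], [0,5,7], [1,3,7], [2,3,7], [2,5,7], [5,7,8]

Hence C_0 ≅ Z^9, C_1 ≅ Z^15, C_2 ≅ Z^6.

The boundary map ∂_1: C_1 → C_0 is given by ∂[p,q] = [q] − [p]. For instance
  ∂[2,4] = [4] − [2].
The resulting 9×15 matrix has rank 8, and its Smith normal form has invariant factors (1,1,1,1,1,1,1,1).

Boundary ∂_2: C_2 → C_1 acts by ∂[p,q,r] = [q,r] − [p,r] + [p,q]. For instance
  ∂[5,7,8] = [7,8] − [5,8] + [5,7],
  ∂[1,3,7] = [3,7] − [1,7] + [1,3].
This gives a 15×6 integer matrix of rank 6; reducing to Smith normal form yields diagonal entries (1,1,1,1,1,1).

Now H_k = ker ∂_k / im ∂_{k+1}, so:

  H_0: rank C_0 − rank ∂_1 = 9 − 8 = 1, and the invariant factors of ∂_1 are all 1, so H_0 ≅ Z.
  H_1: rank ker ∂_1 − rank ∂_2 = (15 − 8) − 6 = 1, and the invariant factors of ∂_2 are all 1, so H_1 ≅ Z.
  H_2: rank ker ∂_2 − rank ∂_3 = (6 − 6) − 0 = 0, and there is no ∂_3, so H_2 ≅ 0.

As a check, the Euler characteristic is 9 − 15 + 6 = 0, which agrees with 1 − 1 + 0 = 0.

H_0 = Z,  H_1 = Z,  H_2 = 0.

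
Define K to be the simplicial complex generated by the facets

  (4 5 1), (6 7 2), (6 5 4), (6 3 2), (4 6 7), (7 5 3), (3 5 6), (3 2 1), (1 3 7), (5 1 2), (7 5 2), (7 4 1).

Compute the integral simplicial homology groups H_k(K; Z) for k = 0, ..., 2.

Order the vertices as 1 < 2 < 3 < 4 < 5 < 6 < 7. Listing each simplex with vertices in this order, K has dimension 2 with simplices:

  0-simplices (7): [1], [2], [3], [4], [5], [6], [7]
  1-simplices (18): [1,2], [1,3], [1,4], [1,5], [1,7], [2,3], [2,5], [2,6], [2,7], [3,5], [3,6], [3,7], [4,5], [4,6], [4,7], [5,6], [5,7], [6,7]
  2-simplices (12): [1,2,3], [1,2,5], [1,3,7], [1,4,5], [1,4,7], [2,3,6], [2,5,7], [2,6,7], [3,5,6], [3,5,7], [4,5,6], [4,6,7]

so the chain groups are C_0 ≅ Z^7, C_1 ≅ Z^18, C_2 ≅ Z^12.

The boundary map ∂_1: C_1 → C_0 maps an edge to its endpoints' difference, ∂[p,q] = q − p.
The 7×18 boundary matrix has rank 6 and Smith normal form diag(1,1,1,1,1,1).

∂_2: C_2 → C_1 acts by ∂[p,q,r] = [q,r] − [p,r] + [p,q]. For instance
  ∂[1,3,7] = [3,7] − [1,7] + [1,3],
  ∂[1,2,3] = [2,3] − [1,3] + [1,2].
As a 18×12 matrix over Z this has rank 12, with invariant factors (1,1,1,1,1,1,1,1,1,1,1,2).

From H_k ≅ ker(∂_k) / im(∂_{k+1}) we obtain:

  H_0: rank C_0 − rank ∂_1 = 7 − 6 = 1, and the invariant factors of ∂_1 are all 1, so H_0 = Z.
  H_1: rank ker ∂_1 − rank ∂_2 = (18 − 6) − 12 = 0, and ∂_2 has invariant factor 2 > 1, so H_1 = Z/2.
  H_2: rank ker ∂_2 − rank ∂_3 = (12 − 12) − 0 = 0, and there is no ∂_3, so H_2 = 0.

H_0 = Z,  H_1 = Z/2,  H_2 = 0.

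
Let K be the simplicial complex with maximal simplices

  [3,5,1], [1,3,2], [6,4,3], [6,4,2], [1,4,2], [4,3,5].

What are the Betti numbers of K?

b_0 = 1, b_1 = 1, b_2 = 0.

Take the total order 1 < 2 < 3 < 4 < 5 < 6 on the vertex set. Then K (dimension 2) consists of the simplices:

  0-simplices (6): [1], [2], [3], [4], [5], [6]
  1-simplices (12): [1,2], [1,3], [1,4], [1,5], [2,3], [2,4], [2,6], [3,4], [3,5], [3,6], [4,5], [4,6]
  2-simplices (6): [1,2,3], [1,2,4], [1,3,5], [2,4,6], [3,4,5], [3,4,6]

giving chain groups C_0 ≅ Z^6, C_1 ≅ Z^12, C_2 ≅ Z^6.

The boundary map ∂_1: C_1 → C_0 maps an edge to its endpoints' difference, ∂[p,q] = q − p.
The 6×12 boundary matrix has rank 5 and Smith normal form diag(1,1,1,1,1).

The boundary map ∂_2: C_2 → C_1 maps a triangle to the signed sum of its edges. For instance
  ∂[1,2,4] = [2,4] − [1,4] + [1,2],
  ∂[1,3,5] = [3,5] − [1,5] + [1,3].
This gives a 12×6 integer matrix of rank 6; reducing to Smith normal form yields diagonal entries (1,1,1,1,1,1).

From H_k ≅ ker(∂_k) / im(∂_{k+1}) we obtain:

  H_0: rank C_0 − rank ∂_1 = 6 − 5 = 1, and the invariant factors of ∂_1 are all 1, so H_0 = Z.
  H_1: rank ker ∂_1 − rank ∂_2 = (12 − 5) − 6 = 1, and the invariant factors of ∂_2 are all 1, so H_1 = Z.
  H_2: rank ker ∂_2 − rank ∂_3 = (6 − 6) − 0 = 0, and there is no ∂_3, so H_2 = 0.

(K is a triangulation of the cylinder S^1 x I.)

Hence the Betti numbers are b_0 = 1, b_1 = 1, b_2 = 0.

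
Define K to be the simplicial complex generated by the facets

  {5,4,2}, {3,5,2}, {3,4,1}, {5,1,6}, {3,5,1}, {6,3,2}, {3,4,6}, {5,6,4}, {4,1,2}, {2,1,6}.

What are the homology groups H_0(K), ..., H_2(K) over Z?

H_0 = Z,  H_1 = Z/2,  H_2 = 0.

K has 6 vertices, 15 edges, 10 triangles.
rank ∂_0 = 0, rank ∂_1 = 5 ⇒ b_0 = 6 − 0 − 5 = 1; all invariant factors of ∂_1 are 1 so no torsion. So H_0 ≅ Z.
rank ∂_1 = 5, rank ∂_2 = 10 ⇒ b_1 = 15 − 5 − 10 = 0; ∂_2 has invariant factor(s) [2] giving torsion. So H_1 ≅ Z/2.
rank ∂_2 = 10, rank ∂_3 = 0 ⇒ b_2 = 10 − 10 − 0 = 0. So H_2 ≅ 0.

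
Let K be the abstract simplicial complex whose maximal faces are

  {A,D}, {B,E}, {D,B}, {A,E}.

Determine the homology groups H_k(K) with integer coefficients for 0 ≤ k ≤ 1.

Take the total order A < B < D < E on the vertex set. Then K (dimension 1) consists of the simplices:

  0-simplices (4): A, B, D, E
  1-simplices (4): AD, AE, BD, BE

giving chain groups C_0 ≅ Z^4, C_1 ≅ Z^4.

∂_1: C_1 → C_0 is given by ∂[p,q] = [q] − [p].
As a 4×4 matrix over Z this has rank 3, with invariant factors (1,1,1).

Reading off H_k = ker ∂_k / im ∂_{k+1}:

  H_0: rank C_0 − rank ∂_1 = 4 − 3 = 1, and the invariant factors of ∂_1 are all 1, so H_0 ≅ Z.
  H_1: rank ker ∂_1 − rank ∂_2 = (4 − 3) − 0 = 1, and there is no ∂_2, so H_1 ≅ Z.

As a check, the Euler characteristic is 4 − 4 = 0, which agrees with 1 − 1 = 0.

H_0 ≅ Z,  H_1 ≅ Z.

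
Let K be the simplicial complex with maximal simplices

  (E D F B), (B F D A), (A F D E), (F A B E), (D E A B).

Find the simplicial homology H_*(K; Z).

H_0 = Z,  H_1 = 0,  H_2 = 0,  H_3 = Z.

Order the vertices as A < B < D < E < F. Listing each simplex with vertices in this order, K has dimension 3 with simplices:

  0-simplices (5): A, B, D, E, F
  1-simplices (10): AB, AD, AE, AF, BD, BE, BF, DE, DF, EF
  2-simplices (10): ABD, ABE, ABF, ADE, ADF, AEF, BDE, BDF, BEF, DEF
  3-simplices (5): ABDE, ABDF, ABEF, ADEF, BDEF

so the chain groups are C_0 ≅ Z^5, C_1 ≅ Z^10, C_2 ≅ Z^10, C_3 ≅ Z^5.

The boundary map ∂_1: C_1 → C_0 maps an edge to its endpoints' difference, ∂[p,q] = q − p. For instance
  ∂DE = E − D.
As a 5×10 matrix over Z this has rank 4, with invariant factors (1,1,1,1).

∂_2: C_2 → C_1 maps a triangle to the signed sum of its edges. For instance
  ∂ABE = BE − AE + AB,
  ∂BEF = EF − BF + BE.
This gives a 10×10 integer matrix of rank 6; reducing to Smith normal form yields diagonal entries (1,1,1,1,1,1).

∂_3: C_3 → C_2 sends each 3-simplex σ to the alternating sum Σ_i (−1)^i (σ with its i-th vertex removed). For instance
  ∂BDEF = DEF − BEF + BDF − BDE,
  ∂ABDF = BDF − ADF + ABF − ABD.
As a 10×5 matrix over Z this has rank 4, with invariant factors (1,1,1,1).

Computing H_k = (kernel of ∂_k) / (image of ∂_{k+1}):

  H_0: rank C_0 − rank ∂_1 = 5 − 4 = 1, and the invariant factors of ∂_1 are all 1, so H_0 ≅ Z.
  H_1: rank ker ∂_1 − rank ∂_2 = (10 − 4) − 6 = 0, and the invariant factors of ∂_2 are all 1, so H_1 ≅ 0.
  H_2: rank ker ∂_2 − rank ∂_3 = (10 − 6) − 4 = 0, and the invariant factors of ∂_3 are all 1, so H_2 ≅ 0.
  H_3: rank ker ∂_3 − rank ∂_4 = (5 − 4) − 0 = 1, and there is no ∂_4, so H_3 ≅ Z.

As a check, the Euler characteristic is 5 − 10 + 10 − 5 = 0, which agrees with 1 − 0 + 0 − 1 = 0.
(K is a triangulation of the 3-sphere S^3.)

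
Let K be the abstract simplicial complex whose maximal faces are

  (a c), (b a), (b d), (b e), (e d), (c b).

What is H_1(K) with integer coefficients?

H_1 = Z^2.

Take the total order a < b < c < d < e on the vertex set. Then K (dimension 1) consists of the simplices:

  0-simplices (5): a, b, c, d, e
  1-simplices (6): ab, ac, bc, bd, be, de

giving chain groups C_0 ≅ Z^5, C_1 ≅ Z^6.

∂_1: C_1 → C_0 is given by ∂[p,q] = [q] − [p]. For instance
  ∂be = e − b.
As a 5×6 matrix over Z this has rank 4, with invariant factors (1,1,1,1).

Reading off H_k = ker ∂_k / im ∂_{k+1}:

  H_1: rank ker ∂_1 − rank ∂_2 = (6 − 4) − 0 = 2, and there is no ∂_2, so H_1 ≅ Z^2.

(K is a triangulation of a wedge of 2 circles.)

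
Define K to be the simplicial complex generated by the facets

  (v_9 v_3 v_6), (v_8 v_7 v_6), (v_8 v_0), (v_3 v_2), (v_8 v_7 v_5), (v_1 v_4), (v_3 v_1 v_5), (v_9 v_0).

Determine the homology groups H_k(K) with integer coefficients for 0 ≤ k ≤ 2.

Take the total order v_0 < v_1 < v_2 < v_3 < v_4 < v_5 < v_6 < v_7 < v_8 < v_9 on the vertex set. Then K (dimension 2) consists of the simplices:

  0-simplices (10): [v_0], [v_1], [v_2], [v_3], [v_4], [v_5], [v_6], [v_7], [v_8], [v_9]
  1-simplices (15): (15 of them)
  2-simplices (4): [v_1,v_3,v_5], [v_3,v_6,v_9], [v_5,v_7,v_8], [v_6,v_7,v_8]

so the chain groups are C_0 ≅ Z^10, C_1 ≅ Z^15, C_2 ≅ Z^4.

The boundary map ∂_1: C_1 → C_0 is given by ∂[p,q] = [q] − [p].
The resulting 10×15 matrix has rank 9, and its Smith normal form has invariant factors (1,1,1,1,1,1,1,1,1).

Boundary ∂_2: C_2 → C_1 acts by ∂[p,q,r] = [q,r] − [p,r] + [p,q]. For instance
  ∂[v_1,v_3,v_5] = [v_3,v_5] − [v_1,v_5] + [v_1,v_3],
  ∂[v_6,v_7,v_8] = [v_7,v_8] − [v_6,v_8] + [v_6,v_7].
As a 15×4 matrix over Z this has rank 4, with invariant factors (1,1,1,1).

From H_k ≅ ker(∂_k) / im(∂_{k+1}) we obtain:

  H_0: rank C_0 − rank ∂_1 = 10 − 9 = 1, and the invariant factors of ∂_1 are all 1, so H_0 ≅ Z.
  H_1: rank ker ∂_1 − rank ∂_2 = (15 − 9) − 4 = 2, and the invariant factors of ∂_2 are all 1, so H_1 ≅ Z^2.
  H_2: rank ker ∂_2 − rank ∂_3 = (4 − 4) − 0 = 0, and there is no ∂_3, so H_2 ≅ 0.

H_0 ≅ Z,  H_1 ≅ Z^2,  H_2 = 0.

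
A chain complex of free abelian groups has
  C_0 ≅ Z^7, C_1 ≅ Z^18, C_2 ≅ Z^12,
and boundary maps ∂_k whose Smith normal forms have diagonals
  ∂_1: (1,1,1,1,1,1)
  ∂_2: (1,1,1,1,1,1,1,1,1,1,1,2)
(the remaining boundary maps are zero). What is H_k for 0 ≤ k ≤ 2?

H_0: b_0 = 7 − 0 − 6 = 1; torsion from ∂_1 factors > 1: none. So H_0 ≅ Z.
H_1: b_1 = 18 − 6 − 12 = 0; torsion from ∂_2 factors > 1: [2]. So H_1 ≅ Z/2Z.
H_2: b_2 = 12 − 12 − 0 = 0; torsion from ∂_3 factors > 1: none. So H_2 ≅ 0.

H_0 ≅ Z,  H_1 ≅ Z/2Z,  H_2 = 0.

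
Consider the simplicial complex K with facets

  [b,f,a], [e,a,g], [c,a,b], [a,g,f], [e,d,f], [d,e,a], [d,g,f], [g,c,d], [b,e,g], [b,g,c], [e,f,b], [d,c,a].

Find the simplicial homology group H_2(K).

Take the total order a < b < c < d < e < f < g on the vertex set. Then K (dimension 2) consists of the simplices:

  0-simplices (7): a, b, c, d, e, f, g
  1-simplices (18): ab, ac, ad, ae, af, ag, bc, be, bf, bg, cd, cg, de, df, dg, ef, eg, fg
  2-simplices (12): abc, abf, acd, ade, aeg, afg, bcg, bef, beg, cdg, def, dfg

so the chain groups are C_0 ≅ Z^7, C_1 ≅ Z^18, C_2 ≅ Z^12.

Boundary ∂_1: C_1 → C_0 is given by ∂[p,q] = [q] − [p]. For instance
  ∂ef = f − e.
As a 7×18 matrix over Z this has rank 6, with invariant factors (1,1,1,1,1,1).

Boundary ∂_2: C_2 → C_1 maps a triangle to the signed sum of its edges. For instance
  ∂bef = ef − bf + be,
  ∂def = ef − df + de.
The 18×12 boundary matrix has rank 12 and Smith normal form diag(1,1,1,1,1,1,1,1,1,1,1,2).

Computing H_k = (kernel of ∂_k) / (image of ∂_{k+1}):

  H_2: rank ker ∂_2 − rank ∂_3 = (12 − 12) − 0 = 0, and there is no ∂_3, so H_2 ≅ 0.

H_2 ≅ 0.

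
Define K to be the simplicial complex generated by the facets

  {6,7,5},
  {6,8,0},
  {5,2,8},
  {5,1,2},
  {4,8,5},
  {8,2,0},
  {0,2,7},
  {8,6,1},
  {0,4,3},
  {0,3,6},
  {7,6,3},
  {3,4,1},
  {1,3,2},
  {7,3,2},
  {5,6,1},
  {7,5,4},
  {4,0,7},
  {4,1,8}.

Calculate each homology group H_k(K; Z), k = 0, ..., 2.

We work with the vertex ordering 0 < 1 < 2 < 3 < 4 < 5 < 6 < 7 < 8. The simplices of K, each written with vertices in increasing order, are:

  0-simplices (9): [0], [1], [2], [3], [4], [5], [6], [7], [8]
  1-simplices (27): (27 of them)
  2-simplices (18): [0,2,7], [0,2,8], [0,3,4], [0,3,6], [0,4,7], [0,6,8], [1,2,3], [1,2,5], [1,3,4], [1,4,8], [1,5,6], [1,6,8], [2,3,7], [2,5,8], [3,6,7], [4,5,7], [4,5,8], [5,6,7]

so the chain groups are C_0 ≅ Z^9, C_1 ≅ Z^27, C_2 ≅ Z^18.

Boundary ∂_1: C_1 → C_0 is given by ∂[p,q] = [q] − [p]. For instance
  ∂[0,4] = [4] − [0].
The 9×27 boundary matrix has rank 8 and Smith normal form diag(1,1,1,1,1,1,1,1).

Boundary ∂_2: C_2 → C_1 maps a triangle to the signed sum of its edges. For instance
  ∂[2,5,8] = [5,8] − [2,8] + [2,5],
  ∂[1,5,6] = [5,6] − [1,6] + [1,5].
This gives a 27×18 integer matrix of rank 18; reducing to Smith normal form yields diagonal entries (1,1,1,1,1,1,1,1,1,1,1,1,1,1,1,1,1,2).

Computing H_k = (kernel of ∂_k) / (image of ∂_{k+1}):

  H_0: rank C_0 − rank ∂_1 = 9 − 8 = 1, and the invariant factors of ∂_1 are all 1, so H_0 ≅ Z.
  H_1: rank ker ∂_1 − rank ∂_2 = (27 − 8) − 18 = 1, and ∂_2 has invariant factor 2 > 1, so H_1 ≅ Z ⊕ Z_2.
  H_2: rank ker ∂_2 − rank ∂_3 = (18 − 18) − 0 = 0, and there is no ∂_3, so H_2 ≅ 0.

As a check, the Euler characteristic is 9 − 27 + 18 = 0, which agrees with 1 − 1 + 0 = 0.

H_0 ≅ Z,  H_1 ≅ Z ⊕ Z_2,  H_2 = 0.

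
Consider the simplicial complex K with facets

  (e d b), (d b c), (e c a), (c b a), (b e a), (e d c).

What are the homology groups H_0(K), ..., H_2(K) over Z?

H_0 ≅ Z,  H_1 = 0,  H_2 ≅ Z.

Take the total order a < b < c < d < e on the vertex set. Then K (dimension 2) consists of the simplices:

  0-simplices (5): a, b, c, d, e
  1-simplices (9): ab, ac, ae, bc, bd, be, cd, ce, de
  2-simplices (6): abc, abe, ace, bcd, bde, cde

Hence C_0 ≅ Z^5, C_1 ≅ Z^9, C_2 ≅ Z^6.

Boundary ∂_1: C_1 → C_0 maps an edge to its endpoints' difference, ∂[p,q] = q − p. For instance
  ∂ac = c − a.
The resulting 5×9 matrix has rank 4, and its Smith normal form has invariant factors (1,1,1,1).

∂_2: C_2 → C_1 acts by ∂[p,q,r] = [q,r] − [p,r] + [p,q]. For instance
  ∂bcd = cd − bd + bc,
  ∂bde = de − be + bd.
This gives a 9×6 integer matrix of rank 5; reducing to Smith normal form yields diagonal entries (1,1,1,1,1).

Now H_k = ker ∂_k / im ∂_{k+1}, so:

  H_0: rank C_0 − rank ∂_1 = 5 − 4 = 1, and the invariant factors of ∂_1 are all 1, so H_0 = Z.
  H_1: rank ker ∂_1 − rank ∂_2 = (9 − 4) − 5 = 0, and the invariant factors of ∂_2 are all 1, so H_1 = 0.
  H_2: rank ker ∂_2 − rank ∂_3 = (6 − 5) − 0 = 1, and there is no ∂_3, so H_2 = Z.

As a check, the Euler characteristic is 5 − 9 + 6 = 2, which agrees with 1 − 0 + 1 = 2.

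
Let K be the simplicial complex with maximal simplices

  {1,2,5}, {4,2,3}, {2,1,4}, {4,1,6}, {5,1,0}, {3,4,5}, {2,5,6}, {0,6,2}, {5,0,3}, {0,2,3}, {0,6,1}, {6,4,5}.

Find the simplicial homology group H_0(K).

H_0 = Z.

We work with the vertex ordering 0 < 1 < 2 < 3 < 4 < 5 < 6. The simplices of K, each written with vertices in increasing order, are:

  0-simplices (7): [0], [1], [2], [3], [4], [5], [6]
  1-simplices (18): [0,1], [0,2], [0,3], [0,5], [0,6], [1,2], [1,4], [1,5], [1,6], [2,3], [2,4], [2,5], [2,6], [3,4], [3,5], [4,5], [4,6], [5,6]
  2-simplices (12): [0,1,5], [0,1,6], [0,2,3], [0,2,6], [0,3,5], [1,2,4], [1,2,5], [1,4,6], [2,3,4], [2,5,6], [3,4,5], [4,5,6]

so the chain groups are C_0 ≅ Z^7, C_1 ≅ Z^18, C_2 ≅ Z^12.

∂_1: C_1 → C_0 maps an edge to its endpoints' difference, ∂[p,q] = q − p. For instance
  ∂[2,3] = [3] − [2].
The 7×18 boundary matrix has rank 6 and Smith normal form diag(1,1,1,1,1,1).

The boundary map ∂_2: C_2 → C_1 acts by ∂[p,q,r] = [q,r] − [p,r] + [p,q]. For instance
  ∂[1,2,5] = [2,5] − [1,5] + [1,2],
  ∂[2,5,6] = [5,6] − [2,6] + [2,5].
The resulting 18×12 matrix has rank 12, and its Smith normal form has invariant factors (1,1,1,1,1,1,1,1,1,1,1,2).

Now H_k = ker ∂_k / im ∂_{k+1}, so:

  H_0: rank C_0 − rank ∂_1 = 7 − 6 = 1, and the invariant factors of ∂_1 are all 1, so H_0 = Z.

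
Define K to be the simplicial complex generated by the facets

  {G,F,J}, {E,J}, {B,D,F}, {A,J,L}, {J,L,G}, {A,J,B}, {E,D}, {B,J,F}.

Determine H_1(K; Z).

H_1 ≅ Z.

Take the total order A < B < D < E < F < G < J < L on the vertex set. Then K (dimension 2) consists of the simplices:

  0-simplices (8): A, B, D, E, F, G, J, L
  1-simplices (14): AB, AJ, AL, BD, BF, BJ, DE, DF, EJ, FG, FJ, GJ, GL, JL
  2-simplices (6): ABJ, AJL, BDF, BFJ, FGJ, GJL

Hence C_0 ≅ Z^8, C_1 ≅ Z^14, C_2 ≅ Z^6.

The boundary map ∂_1: C_1 → C_0 sends each edge [p,q] (with p < q) to q − p. For instance
  ∂FJ = J − F.
As a 8×14 matrix over Z this has rank 7, with invariant factors (1,1,1,1,1,1,1).

∂_2: C_2 → C_1 acts by ∂[p,q,r] = [q,r] − [p,r] + [p,q]. For instance
  ∂GJL = JL − GL + GJ,
  ∂AJL = JL − AL + AJ.
As a 14×6 matrix over Z this has rank 6, with invariant factors (1,1,1,1,1,1).

From H_k ≅ ker(∂_k) / im(∂_{k+1}) we obtain:

  H_1: rank ker ∂_1 − rank ∂_2 = (14 − 7) − 6 = 1, and the invariant factors of ∂_2 are all 1, so H_1 ≅ Z.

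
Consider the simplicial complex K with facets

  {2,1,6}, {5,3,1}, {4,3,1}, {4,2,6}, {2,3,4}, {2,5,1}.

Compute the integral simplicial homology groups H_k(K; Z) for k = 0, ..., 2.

K has 6 vertices, 12 edges, 6 triangles.
rank ∂_0 = 0, rank ∂_1 = 5 ⇒ b_0 = 6 − 0 − 5 = 1; all invariant factors of ∂_1 are 1 so no torsion. So H_0 ≅ Z.
rank ∂_1 = 5, rank ∂_2 = 6 ⇒ b_1 = 12 − 5 − 6 = 1; all invariant factors of ∂_2 are 1 so no torsion. So H_1 ≅ Z.
rank ∂_2 = 6, rank ∂_3 = 0 ⇒ b_2 = 6 − 6 − 0 = 0. So H_2 ≅ 0.

H_0 ≅ Z,  H_1 ≅ Z,  H_2 = 0.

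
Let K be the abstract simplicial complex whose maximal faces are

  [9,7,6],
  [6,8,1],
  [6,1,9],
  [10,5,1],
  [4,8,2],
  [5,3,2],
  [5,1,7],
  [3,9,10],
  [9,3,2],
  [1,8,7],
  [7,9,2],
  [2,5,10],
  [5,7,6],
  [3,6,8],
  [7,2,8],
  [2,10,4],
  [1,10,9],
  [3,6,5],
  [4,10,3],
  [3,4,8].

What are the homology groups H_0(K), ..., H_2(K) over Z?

H_0 ≅ Z,  H_1 ≅ Z ⊕ Z/2Z,  H_2 = 0.

Fix the vertex order 1 < 2 < 3 < 4 < 5 < 6 < 7 < 8 < 9 < 10 and write every simplex with vertices in increasing order. Then dim K = 2 and the simplices of K are:

  0-simplices (10): [1], [2], [3], [4], [5], [6], [7], [8], [9], [10]
  1-simplices (30): (30 of them)
  2-simplices (20): (20 of them)

so the chain groups are C_0 ≅ Z^10, C_1 ≅ Z^30, C_2 ≅ Z^20.

∂_1: C_1 → C_0 is given by ∂[p,q] = [q] − [p].
The 10×30 boundary matrix has rank 9 and Smith normal form diag(1,1,1,1,1,1,1,1,1).

The boundary map ∂_2: C_2 → C_1 acts by ∂[p,q,r] = [q,r] − [p,r] + [p,q]. For instance
  ∂[2,5,10] = [5,10] − [2,10] + [2,5],
  ∂[2,4,8] = [4,8] − [2,8] + [2,4].
The 30×20 boundary matrix has rank 20 and Smith normal form diag(1,1,1,1,1,1,1,1,1,1,1,1,1,1,1,1,1,1,1,2).

Reading off H_k = ker ∂_k / im ∂_{k+1}:

  H_0: rank C_0 − rank ∂_1 = 10 − 9 = 1, and the invariant factors of ∂_1 are all 1, so H_0 ≅ Z.
  H_1: rank ker ∂_1 − rank ∂_2 = (30 − 9) − 20 = 1, and ∂_2 has invariant factor 2 > 1, so H_1 ≅ Z ⊕ Z/2Z.
  H_2: rank ker ∂_2 − rank ∂_3 = (20 − 20) − 0 = 0, and there is no ∂_3, so H_2 ≅ 0.

(K is a triangulation of the Klein bottle.)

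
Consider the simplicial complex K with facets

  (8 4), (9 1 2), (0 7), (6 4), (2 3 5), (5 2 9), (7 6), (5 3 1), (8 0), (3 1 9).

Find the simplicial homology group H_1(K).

H_1 ≅ Z^2.

Take the total order 0 < 1 < 2 < 3 < 4 < 5 < 6 < 7 < 8 < 9 on the vertex set. Then K (dimension 2) consists of the simplices:

  0-simplices (10): [0], [1], [2], [3], [4], [5], [6], [7], [8], [9]
  1-simplices (15): [0,7], [0,8], [1,2], [1,3], [1,5], [1,9], [2,3], [2,5], [2,9], [3,5], [3,9], [4,6], [4,8], [5,9], [6,7]
  2-simplices (5): [1,2,9], [1,3,5], [1,3,9], [2,3,5], [2,5,9]

so the chain groups are C_0 ≅ Z^10, C_1 ≅ Z^15, C_2 ≅ Z^5.

The boundary map ∂_1: C_1 → C_0 maps an edge to its endpoints' difference, ∂[p,q] = q − p.
As a 10×15 matrix over Z this has rank 8, with invariant factors (1,1,1,1,1,1,1,1).

∂_2: C_2 → C_1 sends each 2-simplex [p,q,r] to [q,r] − [p,r] + [p,q]. For instance
  ∂[1,2,9] = [2,9] − [1,9] + [1,2],
  ∂[2,5,9] = [5,9] − [2,9] + [2,5].
The 15×5 boundary matrix has rank 5 and Smith normal form diag(1,1,1,1,1).

Now H_k = ker ∂_k / im ∂_{k+1}, so:

  H_1: rank ker ∂_1 − rank ∂_2 = (15 − 8) − 5 = 2, and the invariant factors of ∂_2 are all 1, so H_1 = Z^2.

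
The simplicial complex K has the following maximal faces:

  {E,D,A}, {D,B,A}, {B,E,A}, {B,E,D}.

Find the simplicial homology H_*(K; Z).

K has 4 vertices, 6 edges, 4 triangles.
rank ∂_0 = 0, rank ∂_1 = 3 ⇒ b_0 = 4 − 0 − 3 = 1; all invariant factors of ∂_1 are 1 so no torsion. So H_0 ≅ Z.
rank ∂_1 = 3, rank ∂_2 = 3 ⇒ b_1 = 6 − 3 − 3 = 0; all invariant factors of ∂_2 are 1 so no torsion. So H_1 ≅ 0.
rank ∂_2 = 3, rank ∂_3 = 0 ⇒ b_2 = 4 − 3 − 0 = 1. So H_2 ≅ Z.

H_0 ≅ Z,  H_1 = 0,  H_2 ≅ Z.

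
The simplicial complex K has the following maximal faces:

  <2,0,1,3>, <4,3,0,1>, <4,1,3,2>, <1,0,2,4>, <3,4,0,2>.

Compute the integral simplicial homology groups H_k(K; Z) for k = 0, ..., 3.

Order the vertices as 0 < 1 < 2 < 3 < 4. Listing each simplex with vertices in this order, K has dimension 3 with simplices:

  0-simplices (5): [0], [1], [2], [3], [4]
  1-simplices (10): [0,1], [0,2], [0,3], [0,4], [1,2], [1,3], [1,4], [2,3], [2,4], [3,4]
  2-simplices (10): [0,1,2], [0,1,3], [0,1,4], [0,2,3], [0,2,4], [0,3,4], [1,2,3], [1,2,4], [1,3,4], [2,3,4]
  3-simplices (5): [0,1,2,3], [0,1,2,4], [0,1,3,4], [0,2,3,4], [1,2,3,4]

giving chain groups C_0 ≅ Z^5, C_1 ≅ Z^10, C_2 ≅ Z^10, C_3 ≅ Z^5.

Boundary ∂_1: C_1 → C_0 is given by ∂[p,q] = [q] − [p]. For instance
  ∂[0,1] = [1] − [0].
As a 5×10 matrix over Z this has rank 4, with invariant factors (1,1,1,1).

The boundary map ∂_2: C_2 → C_1 maps a triangle to the signed sum of its edges. For instance
  ∂[0,1,3] = [1,3] − [0,3] + [0,1],
  ∂[1,2,3] = [2,3] − [1,3] + [1,2].
The 10×10 boundary matrix has rank 6 and Smith normal form diag(1,1,1,1,1,1).

Boundary ∂_3: C_3 → C_2 sends each 3-simplex σ to the alternating sum Σ_i (−1)^i (σ with its i-th vertex removed). For instance
  ∂[0,1,2,4] = [1,2,4] − [0,2,4] + [0,1,4] − [0,1,2],
  ∂[0,1,2,3] = [1,2,3] − [0,2,3] + [0,1,3] − [0,1,2].
This gives a 10×5 integer matrix of rank 4; reducing to Smith normal form yields diagonal entries (1,1,1,1).

Now H_k = ker ∂_k / im ∂_{k+1}, so:

  H_0: rank C_0 − rank ∂_1 = 5 − 4 = 1, and the invariant factors of ∂_1 are all 1, so H_0 = Z.
  H_1: rank ker ∂_1 − rank ∂_2 = (10 − 4) − 6 = 0, and the invariant factors of ∂_2 are all 1, so H_1 = 0.
  H_2: rank ker ∂_2 − rank ∂_3 = (10 − 6) − 4 = 0, and the invariant factors of ∂_3 are all 1, so H_2 = 0.
  H_3: rank ker ∂_3 − rank ∂_4 = (5 − 4) − 0 = 1, and there is no ∂_4, so H_3 = Z.

As a check, the Euler characteristic is 5 − 10 + 10 − 5 = 0, which agrees with 1 − 0 + 0 − 1 = 0.
(K is a triangulation of the 3-sphere S^3.)

H_0 ≅ Z,  H_1 = 0,  H_2 = 0,  H_3 ≅ Z.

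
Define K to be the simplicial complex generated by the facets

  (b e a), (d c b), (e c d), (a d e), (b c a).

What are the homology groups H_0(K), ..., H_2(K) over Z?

H_0 = Z,  H_1 = Z,  H_2 = 0.

K has 5 vertices, 10 edges, 5 triangles.
rank ∂_0 = 0, rank ∂_1 = 4 ⇒ b_0 = 5 − 0 − 4 = 1; all invariant factors of ∂_1 are 1 so no torsion. So H_0 = Z.
rank ∂_1 = 4, rank ∂_2 = 5 ⇒ b_1 = 10 − 4 − 5 = 1; all invariant factors of ∂_2 are 1 so no torsion. So H_1 = Z.
rank ∂_2 = 5, rank ∂_3 = 0 ⇒ b_2 = 5 − 5 − 0 = 0. So H_2 = 0.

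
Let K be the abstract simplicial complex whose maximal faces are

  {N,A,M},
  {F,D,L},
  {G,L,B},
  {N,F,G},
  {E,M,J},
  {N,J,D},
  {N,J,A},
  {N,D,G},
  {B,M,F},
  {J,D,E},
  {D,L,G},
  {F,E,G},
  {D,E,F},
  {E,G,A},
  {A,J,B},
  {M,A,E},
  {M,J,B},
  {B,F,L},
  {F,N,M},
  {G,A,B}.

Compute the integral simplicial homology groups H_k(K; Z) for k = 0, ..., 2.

We work with the vertex ordering A < B < D < E < F < G < J < L < M < N. The simplices of K, each written with vertices in increasing order, are:

  0-simplices (10): A, B, D, E, F, G, J, L, M, N
  1-simplices (30): AB, AE, AG, AJ, AM, AN, BF, BG, BJ, BL, BM, DE, DF, DG, DJ, DL, DN, EF, EG, EJ, EM, FG, FL, FM, FN, GL, GN, JM, JN, MN
  2-simplices (20): ABG, ABJ, AEG, AEM, AJN, AMN, BFL, BFM, BGL, BJM, DEF, DEJ, DFL, DGL, DGN, DJN, EFG, EJM, FGN, FMN

Hence C_0 ≅ Z^10, C_1 ≅ Z^30, C_2 ≅ Z^20.

The boundary map ∂_1: C_1 → C_0 maps an edge to its endpoints' difference, ∂[p,q] = q − p. For instance
  ∂DF = F − D.
The resulting 10×30 matrix has rank 9, and its Smith normal form has invariant factors (1,1,1,1,1,1,1,1,1).

∂_2: C_2 → C_1 maps a triangle to the signed sum of its edges. For instance
  ∂BFL = FL − BL + BF,
  ∂ABG = BG − AG + AB.
As a 30×20 matrix over Z this has rank 20, with invariant factors (1,1,1,1,1,1,1,1,1,1,1,1,1,1,1,1,1,1,1,2).

Computing H_k = (kernel of ∂_k) / (image of ∂_{k+1}):

  H_0: rank C_0 − rank ∂_1 = 10 − 9 = 1, and the invariant factors of ∂_1 are all 1, so H_0 = Z.
  H_1: rank ker ∂_1 − rank ∂_2 = (30 − 9) − 20 = 1, and ∂_2 has invariant factor 2 > 1, so H_1 = Z ⊕ Z/2.
  H_2: rank ker ∂_2 − rank ∂_3 = (20 − 20) − 0 = 0, and there is no ∂_3, so H_2 = 0.

H_0 = Z,  H_1 = Z ⊕ Z/2,  H_2 = 0.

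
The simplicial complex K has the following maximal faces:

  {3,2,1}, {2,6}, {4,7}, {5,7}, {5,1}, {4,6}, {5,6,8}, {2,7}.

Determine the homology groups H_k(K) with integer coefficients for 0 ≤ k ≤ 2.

Take the total order 1 < 2 < 3 < 4 < 5 < 6 < 7 < 8 on the vertex set. Then K (dimension 2) consists of the simplices:

  0-simplices (8): [1], [2], [3], [4], [5], [6], [7], [8]
  1-simplices (12): [1,2], [1,3], [1,5], [2,3], [2,6], [2,7], [4,6], [4,7], [5,6], [5,7], [5,8], [6,8]
  2-simplices (2): [1,2,3], [5,6,8]

Hence C_0 ≅ Z^8, C_1 ≅ Z^12, C_2 ≅ Z^2.

Boundary ∂_1: C_1 → C_0 is given by ∂[p,q] = [q] − [p].
This gives a 8×12 integer matrix of rank 7; reducing to Smith normal form yields diagonal entries (1,1,1,1,1,1,1).

∂_2: C_2 → C_1 acts by ∂[p,q,r] = [q,r] − [p,r] + [p,q]. For instance
  ∂[5,6,8] = [6,8] − [5,8] + [5,6],
  ∂[1,2,3] = [2,3] − [1,3] + [1,2].
The resulting 12×2 matrix has rank 2, and its Smith normal form has invariant factors (1,1).

Now H_k = ker ∂_k / im ∂_{k+1}, so:

  H_0: rank C_0 − rank ∂_1 = 8 − 7 = 1, and the invariant factors of ∂_1 are all 1, so H_0 = Z.
  H_1: rank ker ∂_1 − rank ∂_2 = (12 − 7) − 2 = 3, and the invariant factors of ∂_2 are all 1, so H_1 = Z^3.
  H_2: rank ker ∂_2 − rank ∂_3 = (2 − 2) − 0 = 0, and there is no ∂_3, so H_2 = 0.

As a check, the Euler characteristic is 8 − 12 + 2 = -2, which agrees with 1 − 3 + 0 = -2.

H_0 ≅ Z,  H_1 ≅ Z^3,  H_2 = 0.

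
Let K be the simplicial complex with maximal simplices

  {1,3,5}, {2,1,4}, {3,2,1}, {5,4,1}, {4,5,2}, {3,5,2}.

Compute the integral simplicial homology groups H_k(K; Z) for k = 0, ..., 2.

H_0 = Z,  H_1 = 0,  H_2 = Z.

Fix the vertex order 1 < 2 < 3 < 4 < 5 and write every simplex with vertices in increasing order. Then dim K = 2 and the simplices of K are:

  0-simplices (5): [1], [2], [3], [4], [5]
  1-simplices (9): [1,2], [1,3], [1,4], [1,5], [2,3], [2,4], [2,5], [3,5], [4,5]
  2-simplices (6): [1,2,3], [1,2,4], [1,3,5], [1,4,5], [2,3,5], [2,4,5]

giving chain groups C_0 ≅ Z^5, C_1 ≅ Z^9, C_2 ≅ Z^6.

Boundary ∂_1: C_1 → C_0 is given by ∂[p,q] = [q] − [p].
This gives a 5×9 integer matrix of rank 4; reducing to Smith normal form yields diagonal entries (1,1,1,1).

The boundary map ∂_2: C_2 → C_1 acts by ∂[p,q,r] = [q,r] − [p,r] + [p,q]. For instance
  ∂[2,4,5] = [4,5] − [2,5] + [2,4],
  ∂[2,3,5] = [3,5] − [2,5] + [2,3].
This gives a 9×6 integer matrix of rank 5; reducing to Smith normal form yields diagonal entries (1,1,1,1,1).

From H_k ≅ ker(∂_k) / im(∂_{k+1}) we obtain:

  H_0: rank C_0 − rank ∂_1 = 5 − 4 = 1, and the invariant factors of ∂_1 are all 1, so H_0 = Z.
  H_1: rank ker ∂_1 − rank ∂_2 = (9 − 4) − 5 = 0, and the invariant factors of ∂_2 are all 1, so H_1 = 0.
  H_2: rank ker ∂_2 − rank ∂_3 = (6 − 5) − 0 = 1, and there is no ∂_3, so H_2 = Z.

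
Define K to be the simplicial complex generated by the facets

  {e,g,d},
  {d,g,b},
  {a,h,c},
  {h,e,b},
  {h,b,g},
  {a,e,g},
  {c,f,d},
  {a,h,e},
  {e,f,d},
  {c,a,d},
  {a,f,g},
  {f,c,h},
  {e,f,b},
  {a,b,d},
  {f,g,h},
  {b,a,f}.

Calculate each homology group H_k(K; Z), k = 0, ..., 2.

We work with the vertex ordering a < b < c < d < e < f < g < h. The simplices of K, each written with vertices in increasing order, are:

  0-simplices (8): a, b, c, d, e, f, g, h
  1-simplices (24): ab, ac, ad, ae, af, ag, ah, bd, be, bf, bg, bh, cd, cf, ch, de, df, dg, ef, eg, eh, fg, fh, gh
  2-simplices (16): abd, abf, acd, ach, aeg, aeh, afg, bdg, bef, beh, bgh, cdf, cfh, def, deg, fgh

Hence C_0 ≅ Z^8, C_1 ≅ Z^24, C_2 ≅ Z^16.

The boundary map ∂_1: C_1 → C_0 sends each edge [p,q] (with p < q) to q − p. For instance
  ∂bf = f − b.
As a 8×24 matrix over Z this has rank 7, with invariant factors (1,1,1,1,1,1,1).

The boundary map ∂_2: C_2 → C_1 maps a triangle to the signed sum of its edges. For instance
  ∂afg = fg − ag + af,
  ∂fgh = gh − fh + fg.
As a 24×16 matrix over Z this has rank 15, with invariant factors (1,1,1,1,1,1,1,1,1,1,1,1,1,1,1).

From H_k ≅ ker(∂_k) / im(∂_{k+1}) we obtain:

  H_0: rank C_0 − rank ∂_1 = 8 − 7 = 1, and the invariant factors of ∂_1 are all 1, so H_0 ≅ Z.
  H_1: rank ker ∂_1 − rank ∂_2 = (24 − 7) − 15 = 2, and the invariant factors of ∂_2 are all 1, so H_1 ≅ Z^2.
  H_2: rank ker ∂_2 − rank ∂_3 = (16 − 15) − 0 = 1, and there is no ∂_3, so H_2 ≅ Z.

H_0 = Z,  H_1 = Z^2,  H_2 = Z.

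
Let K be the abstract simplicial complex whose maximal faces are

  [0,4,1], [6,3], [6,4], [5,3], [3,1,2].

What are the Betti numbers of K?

Fix the vertex order 0 < 1 < 2 < 3 < 4 < 5 < 6 and write every simplex with vertices in increasing order. Then dim K = 2 and the simplices of K are:

  0-simplices (7): [0], [1], [2], [3], [4], [5], [6]
  1-simplices (9): [0,1], [0,4], [1,2], [1,3], [1,4], [2,3], [3,5], [3,6], [4,6]
  2-simplices (2): [0,1,4], [1,2,3]

giving chain groups C_0 ≅ Z^7, C_1 ≅ Z^9, C_2 ≅ Z^2.

∂_1: C_1 → C_0 is given by ∂[p,q] = [q] − [p]. For instance
  ∂[0,4] = [4] − [0].
The 7×9 boundary matrix has rank 6 and Smith normal form diag(1,1,1,1,1,1).

∂_2: C_2 → C_1 acts by ∂[p,q,r] = [q,r] − [p,r] + [p,q]. For instance
  ∂[1,2,3] = [2,3] − [1,3] + [1,2],
  ∂[0,1,4] = [1,4] − [0,4] + [0,1].
The 9×2 boundary matrix has rank 2 and Smith normal form diag(1,1).

Now H_k = ker ∂_k / im ∂_{k+1}, so:

  H_0: rank C_0 − rank ∂_1 = 7 − 6 = 1, and the invariant factors of ∂_1 are all 1, so H_0 ≅ Z.
  H_1: rank ker ∂_1 − rank ∂_2 = (9 − 6) − 2 = 1, and the invariant factors of ∂_2 are all 1, so H_1 ≅ Z.
  H_2: rank ker ∂_2 − rank ∂_3 = (2 − 2) − 0 = 0, and there is no ∂_3, so H_2 ≅ 0.

As a check, the Euler characteristic is 7 − 9 + 2 = 0, which agrees with 1 − 1 + 0 = 0.

Hence the Betti numbers are b_0 = 1, b_1 = 1, b_2 = 0.

b_0 = 1, b_1 = 1, b_2 = 0.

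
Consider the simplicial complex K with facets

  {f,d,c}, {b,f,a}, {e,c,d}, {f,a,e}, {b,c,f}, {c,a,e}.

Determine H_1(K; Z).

H_1 = Z.

We work with the vertex ordering a < b < c < d < e < f. The simplices of K, each written with vertices in increasing order, are:

  0-simplices (6): a, b, c, d, e, f
  1-simplices (12): ab, ac, ae, af, bc, bf, cd, ce, cf, de, df, ef
  2-simplices (6): abf, ace, aef, bcf, cde, cdf

so the chain groups are C_0 ≅ Z^6, C_1 ≅ Z^12, C_2 ≅ Z^6.

∂_1: C_1 → C_0 maps an edge to its endpoints' difference, ∂[p,q] = q − p. For instance
  ∂ac = c − a.
This gives a 6×12 integer matrix of rank 5; reducing to Smith normal form yields diagonal entries (1,1,1,1,1).

Boundary ∂_2: C_2 → C_1 sends each 2-simplex [p,q,r] to [q,r] − [p,r] + [p,q]. For instance
  ∂cde = de − ce + cd,
  ∂abf = bf − af + ab.
The resulting 12×6 matrix has rank 6, and its Smith normal form has invariant factors (1,1,1,1,1,1).

Now H_k = ker ∂_k / im ∂_{k+1}, so:

  H_1: rank ker ∂_1 − rank ∂_2 = (12 − 5) − 6 = 1, and the invariant factors of ∂_2 are all 1, so H_1 ≅ Z.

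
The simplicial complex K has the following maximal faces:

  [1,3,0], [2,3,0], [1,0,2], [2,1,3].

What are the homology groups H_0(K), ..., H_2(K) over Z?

H_0 ≅ Z,  H_1 = 0,  H_2 ≅ Z.

Take the total order 0 < 1 < 2 < 3 on the vertex set. Then K (dimension 2) consists of the simplices:

  0-simplices (4): [0], [1], [2], [3]
  1-simplices (6): [0,1], [0,2], [0,3], [1,2], [1,3], [2,3]
  2-simplices (4): [0,1,2], [0,1,3], [0,2,3], [1,2,3]

so the chain groups are C_0 ≅ Z^4, C_1 ≅ Z^6, C_2 ≅ Z^4.

The boundary map ∂_1: C_1 → C_0 is given by ∂[p,q] = [q] − [p]. For instance
  ∂[0,1] = [1] − [0].
The 4×6 boundary matrix has rank 3 and Smith normal form diag(1,1,1).

∂_2: C_2 → C_1 maps a triangle to the signed sum of its edges. For instance
  ∂[1,2,3] = [2,3] − [1,3] + [1,2],
  ∂[0,1,3] = [1,3] − [0,3] + [0,1].
The resulting 6×4 matrix has rank 3, and its Smith normal form has invariant factors (1,1,1).

Reading off H_k = ker ∂_k / im ∂_{k+1}:

  H_0: rank C_0 − rank ∂_1 = 4 − 3 = 1, and the invariant factors of ∂_1 are all 1, so H_0 ≅ Z.
  H_1: rank ker ∂_1 − rank ∂_2 = (6 − 3) − 3 = 0, and the invariant factors of ∂_2 are all 1, so H_1 ≅ 0.
  H_2: rank ker ∂_2 − rank ∂_3 = (4 − 3) − 0 = 1, and there is no ∂_3, so H_2 ≅ Z.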